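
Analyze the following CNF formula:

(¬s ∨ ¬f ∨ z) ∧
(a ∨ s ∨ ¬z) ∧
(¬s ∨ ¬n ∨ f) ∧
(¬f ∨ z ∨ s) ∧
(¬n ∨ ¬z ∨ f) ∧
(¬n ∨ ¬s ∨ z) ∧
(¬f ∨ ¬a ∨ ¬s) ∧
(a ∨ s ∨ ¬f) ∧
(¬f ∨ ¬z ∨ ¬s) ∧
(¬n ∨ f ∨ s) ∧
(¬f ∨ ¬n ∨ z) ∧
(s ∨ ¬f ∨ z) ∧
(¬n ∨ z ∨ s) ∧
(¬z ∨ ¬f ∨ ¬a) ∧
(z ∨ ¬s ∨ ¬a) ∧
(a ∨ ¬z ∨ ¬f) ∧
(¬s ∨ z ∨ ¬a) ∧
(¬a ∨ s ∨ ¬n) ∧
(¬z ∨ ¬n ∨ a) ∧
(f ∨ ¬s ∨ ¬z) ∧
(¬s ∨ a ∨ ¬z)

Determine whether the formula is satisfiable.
Yes

Yes, the formula is satisfiable.

One satisfying assignment is: a=False, f=False, s=False, n=False, z=False

Verification: With this assignment, all 21 clauses evaluate to true.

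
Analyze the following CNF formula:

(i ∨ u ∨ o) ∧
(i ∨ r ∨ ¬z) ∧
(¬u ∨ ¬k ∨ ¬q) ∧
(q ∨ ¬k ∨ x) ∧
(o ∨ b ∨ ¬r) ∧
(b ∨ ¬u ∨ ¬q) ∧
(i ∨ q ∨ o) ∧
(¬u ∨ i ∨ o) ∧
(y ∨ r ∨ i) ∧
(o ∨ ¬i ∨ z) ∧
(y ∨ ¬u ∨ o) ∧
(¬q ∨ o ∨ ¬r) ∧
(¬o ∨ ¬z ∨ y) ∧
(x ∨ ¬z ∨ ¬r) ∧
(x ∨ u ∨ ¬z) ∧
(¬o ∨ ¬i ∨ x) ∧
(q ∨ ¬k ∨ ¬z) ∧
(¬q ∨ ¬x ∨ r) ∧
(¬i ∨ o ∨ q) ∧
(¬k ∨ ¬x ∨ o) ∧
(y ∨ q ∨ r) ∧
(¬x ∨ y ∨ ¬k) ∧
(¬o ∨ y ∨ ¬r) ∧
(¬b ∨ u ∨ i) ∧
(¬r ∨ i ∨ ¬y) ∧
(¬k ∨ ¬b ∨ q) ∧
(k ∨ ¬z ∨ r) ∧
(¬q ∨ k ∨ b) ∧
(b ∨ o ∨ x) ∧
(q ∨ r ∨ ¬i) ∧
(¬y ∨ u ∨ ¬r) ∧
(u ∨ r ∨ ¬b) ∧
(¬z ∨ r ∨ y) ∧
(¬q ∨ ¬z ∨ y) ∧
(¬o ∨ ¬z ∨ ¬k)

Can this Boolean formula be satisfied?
Yes

Yes, the formula is satisfiable.

One satisfying assignment is: o=True, x=False, u=True, y=True, i=False, z=False, r=False, q=False, k=False, b=False

Verification: With this assignment, all 35 clauses evaluate to true.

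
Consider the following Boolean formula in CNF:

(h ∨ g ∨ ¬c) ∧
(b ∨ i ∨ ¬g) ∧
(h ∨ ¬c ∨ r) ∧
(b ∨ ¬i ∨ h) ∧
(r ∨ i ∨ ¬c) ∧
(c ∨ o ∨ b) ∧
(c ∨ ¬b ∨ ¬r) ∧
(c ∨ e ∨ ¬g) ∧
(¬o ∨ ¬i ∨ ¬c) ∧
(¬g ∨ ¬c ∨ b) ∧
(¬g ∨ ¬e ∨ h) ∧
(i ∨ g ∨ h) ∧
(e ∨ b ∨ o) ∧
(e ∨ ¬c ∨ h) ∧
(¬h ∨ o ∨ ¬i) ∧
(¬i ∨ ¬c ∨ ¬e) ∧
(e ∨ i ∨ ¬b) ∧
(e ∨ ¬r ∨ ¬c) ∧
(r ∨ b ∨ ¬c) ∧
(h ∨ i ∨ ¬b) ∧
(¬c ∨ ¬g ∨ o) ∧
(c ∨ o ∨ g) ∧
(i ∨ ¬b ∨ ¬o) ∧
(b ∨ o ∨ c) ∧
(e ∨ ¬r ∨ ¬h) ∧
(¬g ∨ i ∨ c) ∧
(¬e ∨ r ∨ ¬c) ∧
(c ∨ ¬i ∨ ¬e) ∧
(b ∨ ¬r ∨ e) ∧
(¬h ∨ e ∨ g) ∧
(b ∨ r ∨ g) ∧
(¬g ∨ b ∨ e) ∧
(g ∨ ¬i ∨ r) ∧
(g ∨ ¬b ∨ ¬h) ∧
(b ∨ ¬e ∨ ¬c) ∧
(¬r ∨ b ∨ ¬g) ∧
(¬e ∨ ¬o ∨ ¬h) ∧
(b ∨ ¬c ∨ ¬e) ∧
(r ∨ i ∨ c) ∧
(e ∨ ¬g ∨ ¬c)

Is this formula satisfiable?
No

No, the formula is not satisfiable.

No assignment of truth values to the variables can make all 40 clauses true simultaneously.

The formula is UNSAT (unsatisfiable).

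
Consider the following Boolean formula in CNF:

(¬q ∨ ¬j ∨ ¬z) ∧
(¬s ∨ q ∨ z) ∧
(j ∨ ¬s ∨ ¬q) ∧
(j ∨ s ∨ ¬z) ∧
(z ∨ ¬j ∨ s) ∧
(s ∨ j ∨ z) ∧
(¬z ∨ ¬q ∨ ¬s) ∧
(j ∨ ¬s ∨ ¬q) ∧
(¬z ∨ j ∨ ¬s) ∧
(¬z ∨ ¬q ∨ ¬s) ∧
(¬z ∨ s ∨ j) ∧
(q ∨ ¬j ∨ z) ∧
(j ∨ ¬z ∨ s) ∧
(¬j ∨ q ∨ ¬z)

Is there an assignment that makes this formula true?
Yes

Yes, the formula is satisfiable.

One satisfying assignment is: z=False, j=True, s=True, q=True

Verification: With this assignment, all 14 clauses evaluate to true.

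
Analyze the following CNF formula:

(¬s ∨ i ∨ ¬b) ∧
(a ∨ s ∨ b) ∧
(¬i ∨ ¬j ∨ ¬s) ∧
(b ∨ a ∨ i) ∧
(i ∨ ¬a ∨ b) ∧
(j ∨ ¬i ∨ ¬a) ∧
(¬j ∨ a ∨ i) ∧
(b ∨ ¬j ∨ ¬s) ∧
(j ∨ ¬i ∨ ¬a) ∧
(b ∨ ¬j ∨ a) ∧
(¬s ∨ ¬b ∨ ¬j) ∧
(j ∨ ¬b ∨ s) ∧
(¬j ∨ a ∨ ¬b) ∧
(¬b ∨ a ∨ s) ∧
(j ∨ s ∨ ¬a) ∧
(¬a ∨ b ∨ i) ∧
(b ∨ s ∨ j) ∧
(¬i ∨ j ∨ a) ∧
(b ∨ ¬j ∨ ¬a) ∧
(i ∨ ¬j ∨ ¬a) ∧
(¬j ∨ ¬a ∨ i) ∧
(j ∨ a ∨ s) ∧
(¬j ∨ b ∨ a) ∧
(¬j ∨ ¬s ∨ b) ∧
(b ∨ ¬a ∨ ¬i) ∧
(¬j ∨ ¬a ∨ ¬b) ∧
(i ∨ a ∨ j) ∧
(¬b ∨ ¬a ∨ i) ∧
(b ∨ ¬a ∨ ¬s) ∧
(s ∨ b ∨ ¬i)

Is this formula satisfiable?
No

No, the formula is not satisfiable.

No assignment of truth values to the variables can make all 30 clauses true simultaneously.

The formula is UNSAT (unsatisfiable).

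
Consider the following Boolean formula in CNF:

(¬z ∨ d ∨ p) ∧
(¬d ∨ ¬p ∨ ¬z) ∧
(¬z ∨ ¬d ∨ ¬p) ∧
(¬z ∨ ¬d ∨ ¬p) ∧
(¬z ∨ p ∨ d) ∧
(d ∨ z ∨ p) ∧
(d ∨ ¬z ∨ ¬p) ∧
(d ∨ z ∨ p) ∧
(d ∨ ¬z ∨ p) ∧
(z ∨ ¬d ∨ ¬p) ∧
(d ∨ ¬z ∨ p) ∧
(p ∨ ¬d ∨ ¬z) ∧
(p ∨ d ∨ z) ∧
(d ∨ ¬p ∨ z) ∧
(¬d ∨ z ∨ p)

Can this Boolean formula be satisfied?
No

No, the formula is not satisfiable.

No assignment of truth values to the variables can make all 15 clauses true simultaneously.

The formula is UNSAT (unsatisfiable).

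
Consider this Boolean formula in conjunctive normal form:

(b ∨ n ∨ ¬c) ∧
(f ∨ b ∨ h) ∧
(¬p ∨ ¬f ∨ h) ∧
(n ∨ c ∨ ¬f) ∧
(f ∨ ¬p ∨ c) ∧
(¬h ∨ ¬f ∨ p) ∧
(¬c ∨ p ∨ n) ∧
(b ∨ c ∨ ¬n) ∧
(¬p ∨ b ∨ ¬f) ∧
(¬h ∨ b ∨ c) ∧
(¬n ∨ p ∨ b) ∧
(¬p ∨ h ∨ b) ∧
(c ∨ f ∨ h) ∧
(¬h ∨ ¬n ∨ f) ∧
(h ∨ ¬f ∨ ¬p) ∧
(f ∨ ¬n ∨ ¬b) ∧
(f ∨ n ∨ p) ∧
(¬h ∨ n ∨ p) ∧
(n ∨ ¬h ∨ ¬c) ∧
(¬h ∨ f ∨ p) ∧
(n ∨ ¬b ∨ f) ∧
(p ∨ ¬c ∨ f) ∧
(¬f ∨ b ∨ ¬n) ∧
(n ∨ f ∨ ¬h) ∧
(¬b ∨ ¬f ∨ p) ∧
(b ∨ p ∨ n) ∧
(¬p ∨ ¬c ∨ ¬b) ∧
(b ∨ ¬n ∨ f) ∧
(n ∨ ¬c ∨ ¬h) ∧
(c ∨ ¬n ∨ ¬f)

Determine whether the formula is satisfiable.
No

No, the formula is not satisfiable.

No assignment of truth values to the variables can make all 30 clauses true simultaneously.

The formula is UNSAT (unsatisfiable).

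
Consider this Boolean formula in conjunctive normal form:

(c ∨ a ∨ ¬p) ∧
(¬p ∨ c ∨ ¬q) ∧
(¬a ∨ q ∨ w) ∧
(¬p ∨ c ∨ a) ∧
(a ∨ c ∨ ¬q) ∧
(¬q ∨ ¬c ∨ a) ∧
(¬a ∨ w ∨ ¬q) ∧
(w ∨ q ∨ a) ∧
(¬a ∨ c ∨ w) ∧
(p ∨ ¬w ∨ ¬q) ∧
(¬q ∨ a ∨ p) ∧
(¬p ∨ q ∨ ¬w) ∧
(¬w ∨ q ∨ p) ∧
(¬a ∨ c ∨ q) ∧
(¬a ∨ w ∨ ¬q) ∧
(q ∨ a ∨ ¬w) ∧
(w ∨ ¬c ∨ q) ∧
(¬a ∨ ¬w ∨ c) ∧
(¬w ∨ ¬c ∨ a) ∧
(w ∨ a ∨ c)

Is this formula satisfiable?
Yes

Yes, the formula is satisfiable.

One satisfying assignment is: p=True, w=True, c=True, q=True, a=True

Verification: With this assignment, all 20 clauses evaluate to true.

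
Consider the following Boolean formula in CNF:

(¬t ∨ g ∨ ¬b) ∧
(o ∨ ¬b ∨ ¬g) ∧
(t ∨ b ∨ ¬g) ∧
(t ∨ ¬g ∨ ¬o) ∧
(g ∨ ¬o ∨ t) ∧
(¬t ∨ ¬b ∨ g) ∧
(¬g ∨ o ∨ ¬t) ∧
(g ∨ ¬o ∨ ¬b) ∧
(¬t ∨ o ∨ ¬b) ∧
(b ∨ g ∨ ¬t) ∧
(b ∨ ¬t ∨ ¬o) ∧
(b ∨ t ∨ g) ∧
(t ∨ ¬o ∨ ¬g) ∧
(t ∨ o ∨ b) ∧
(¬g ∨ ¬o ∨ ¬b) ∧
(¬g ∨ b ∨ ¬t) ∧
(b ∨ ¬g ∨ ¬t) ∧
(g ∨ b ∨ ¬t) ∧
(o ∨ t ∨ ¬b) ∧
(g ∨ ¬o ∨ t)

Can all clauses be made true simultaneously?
No

No, the formula is not satisfiable.

No assignment of truth values to the variables can make all 20 clauses true simultaneously.

The formula is UNSAT (unsatisfiable).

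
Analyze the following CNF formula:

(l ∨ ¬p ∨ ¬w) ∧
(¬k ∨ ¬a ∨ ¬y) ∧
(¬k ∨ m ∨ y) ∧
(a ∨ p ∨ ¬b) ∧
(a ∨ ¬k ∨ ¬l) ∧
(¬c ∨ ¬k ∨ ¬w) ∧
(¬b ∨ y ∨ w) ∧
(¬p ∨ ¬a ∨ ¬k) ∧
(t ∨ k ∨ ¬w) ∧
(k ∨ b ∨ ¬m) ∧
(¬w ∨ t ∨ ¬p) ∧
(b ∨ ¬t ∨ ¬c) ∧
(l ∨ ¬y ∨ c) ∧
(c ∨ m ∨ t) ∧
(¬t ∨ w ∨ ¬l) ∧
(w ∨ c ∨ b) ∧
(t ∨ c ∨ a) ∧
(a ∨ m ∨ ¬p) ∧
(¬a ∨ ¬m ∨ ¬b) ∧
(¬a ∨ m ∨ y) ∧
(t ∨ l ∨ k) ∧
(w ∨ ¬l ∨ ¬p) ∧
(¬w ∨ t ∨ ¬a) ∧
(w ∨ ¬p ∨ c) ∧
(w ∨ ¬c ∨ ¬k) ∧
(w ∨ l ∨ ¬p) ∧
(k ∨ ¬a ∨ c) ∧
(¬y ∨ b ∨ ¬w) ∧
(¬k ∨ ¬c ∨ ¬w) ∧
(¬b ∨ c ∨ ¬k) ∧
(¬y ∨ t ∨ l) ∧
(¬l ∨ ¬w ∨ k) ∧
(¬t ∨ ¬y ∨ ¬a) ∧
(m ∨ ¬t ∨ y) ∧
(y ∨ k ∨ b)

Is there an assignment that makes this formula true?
Yes

Yes, the formula is satisfiable.

One satisfying assignment is: p=False, y=True, w=False, a=False, b=False, t=False, k=False, l=True, m=False, c=True

Verification: With this assignment, all 35 clauses evaluate to true.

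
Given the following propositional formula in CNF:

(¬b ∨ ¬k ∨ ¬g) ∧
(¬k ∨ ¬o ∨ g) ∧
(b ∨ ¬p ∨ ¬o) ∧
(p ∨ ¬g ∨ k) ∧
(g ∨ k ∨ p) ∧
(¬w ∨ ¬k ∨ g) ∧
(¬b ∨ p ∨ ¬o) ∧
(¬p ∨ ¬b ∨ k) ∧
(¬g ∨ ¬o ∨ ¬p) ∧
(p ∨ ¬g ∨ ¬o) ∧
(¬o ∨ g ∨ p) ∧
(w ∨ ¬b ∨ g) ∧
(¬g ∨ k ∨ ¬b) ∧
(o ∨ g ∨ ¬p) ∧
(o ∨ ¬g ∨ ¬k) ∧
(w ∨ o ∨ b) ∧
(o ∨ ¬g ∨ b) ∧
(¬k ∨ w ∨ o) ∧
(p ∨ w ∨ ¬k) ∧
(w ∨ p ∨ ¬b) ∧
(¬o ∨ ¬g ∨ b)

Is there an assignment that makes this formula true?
No

No, the formula is not satisfiable.

No assignment of truth values to the variables can make all 21 clauses true simultaneously.

The formula is UNSAT (unsatisfiable).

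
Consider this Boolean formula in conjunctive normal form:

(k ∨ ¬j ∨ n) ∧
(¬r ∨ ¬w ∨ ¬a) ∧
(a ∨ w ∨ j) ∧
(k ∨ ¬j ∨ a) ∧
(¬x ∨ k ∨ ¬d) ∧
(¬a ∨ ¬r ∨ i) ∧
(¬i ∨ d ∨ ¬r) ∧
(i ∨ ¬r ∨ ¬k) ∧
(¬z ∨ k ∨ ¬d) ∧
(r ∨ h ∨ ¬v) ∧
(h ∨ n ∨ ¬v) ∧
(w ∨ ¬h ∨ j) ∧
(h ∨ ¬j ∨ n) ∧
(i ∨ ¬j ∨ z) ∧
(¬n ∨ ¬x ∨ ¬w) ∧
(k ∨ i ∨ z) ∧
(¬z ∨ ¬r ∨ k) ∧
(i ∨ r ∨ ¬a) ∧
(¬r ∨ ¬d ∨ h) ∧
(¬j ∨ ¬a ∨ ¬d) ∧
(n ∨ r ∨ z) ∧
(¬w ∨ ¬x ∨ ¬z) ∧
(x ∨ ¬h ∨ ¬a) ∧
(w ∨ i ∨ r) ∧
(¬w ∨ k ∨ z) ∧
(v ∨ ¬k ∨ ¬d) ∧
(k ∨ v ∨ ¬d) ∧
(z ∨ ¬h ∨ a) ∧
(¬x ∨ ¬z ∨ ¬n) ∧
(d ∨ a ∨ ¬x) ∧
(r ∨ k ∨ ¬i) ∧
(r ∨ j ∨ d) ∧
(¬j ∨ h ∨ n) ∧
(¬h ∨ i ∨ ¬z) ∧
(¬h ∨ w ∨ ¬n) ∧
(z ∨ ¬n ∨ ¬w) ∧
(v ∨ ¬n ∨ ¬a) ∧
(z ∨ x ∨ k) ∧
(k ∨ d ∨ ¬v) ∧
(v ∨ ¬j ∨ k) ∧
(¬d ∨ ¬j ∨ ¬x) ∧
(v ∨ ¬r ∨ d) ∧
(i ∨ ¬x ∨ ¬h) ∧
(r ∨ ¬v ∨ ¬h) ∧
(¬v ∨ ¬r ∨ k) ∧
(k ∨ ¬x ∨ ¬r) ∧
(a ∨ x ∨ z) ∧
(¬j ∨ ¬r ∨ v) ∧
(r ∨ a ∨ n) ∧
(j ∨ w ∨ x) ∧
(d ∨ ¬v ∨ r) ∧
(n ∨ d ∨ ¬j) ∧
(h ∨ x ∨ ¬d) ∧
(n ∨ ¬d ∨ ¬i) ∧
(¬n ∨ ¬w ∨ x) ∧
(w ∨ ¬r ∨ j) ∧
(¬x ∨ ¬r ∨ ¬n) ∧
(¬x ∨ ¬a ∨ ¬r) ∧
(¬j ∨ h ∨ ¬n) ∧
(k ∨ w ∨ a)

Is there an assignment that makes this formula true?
No

No, the formula is not satisfiable.

No assignment of truth values to the variables can make all 60 clauses true simultaneously.

The formula is UNSAT (unsatisfiable).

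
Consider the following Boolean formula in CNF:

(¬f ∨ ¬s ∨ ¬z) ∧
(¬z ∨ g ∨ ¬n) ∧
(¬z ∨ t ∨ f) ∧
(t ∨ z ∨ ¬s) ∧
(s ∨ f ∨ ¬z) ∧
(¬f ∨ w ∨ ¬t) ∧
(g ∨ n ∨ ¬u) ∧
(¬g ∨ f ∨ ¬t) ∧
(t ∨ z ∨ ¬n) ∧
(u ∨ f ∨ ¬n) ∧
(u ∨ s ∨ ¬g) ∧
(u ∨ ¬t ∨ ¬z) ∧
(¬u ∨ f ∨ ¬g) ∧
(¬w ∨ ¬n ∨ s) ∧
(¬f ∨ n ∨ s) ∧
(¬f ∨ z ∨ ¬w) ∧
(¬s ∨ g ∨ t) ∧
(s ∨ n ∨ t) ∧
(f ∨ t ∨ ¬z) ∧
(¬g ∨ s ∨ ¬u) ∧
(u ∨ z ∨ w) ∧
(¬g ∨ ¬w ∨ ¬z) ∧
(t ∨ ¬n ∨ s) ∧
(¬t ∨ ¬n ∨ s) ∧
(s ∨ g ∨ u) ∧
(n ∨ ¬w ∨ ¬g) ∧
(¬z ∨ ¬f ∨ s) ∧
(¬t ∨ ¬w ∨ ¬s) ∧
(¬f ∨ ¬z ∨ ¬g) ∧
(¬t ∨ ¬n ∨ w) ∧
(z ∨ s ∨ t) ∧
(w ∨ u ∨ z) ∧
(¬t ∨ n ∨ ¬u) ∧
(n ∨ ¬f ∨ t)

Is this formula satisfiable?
No

No, the formula is not satisfiable.

No assignment of truth values to the variables can make all 34 clauses true simultaneously.

The formula is UNSAT (unsatisfiable).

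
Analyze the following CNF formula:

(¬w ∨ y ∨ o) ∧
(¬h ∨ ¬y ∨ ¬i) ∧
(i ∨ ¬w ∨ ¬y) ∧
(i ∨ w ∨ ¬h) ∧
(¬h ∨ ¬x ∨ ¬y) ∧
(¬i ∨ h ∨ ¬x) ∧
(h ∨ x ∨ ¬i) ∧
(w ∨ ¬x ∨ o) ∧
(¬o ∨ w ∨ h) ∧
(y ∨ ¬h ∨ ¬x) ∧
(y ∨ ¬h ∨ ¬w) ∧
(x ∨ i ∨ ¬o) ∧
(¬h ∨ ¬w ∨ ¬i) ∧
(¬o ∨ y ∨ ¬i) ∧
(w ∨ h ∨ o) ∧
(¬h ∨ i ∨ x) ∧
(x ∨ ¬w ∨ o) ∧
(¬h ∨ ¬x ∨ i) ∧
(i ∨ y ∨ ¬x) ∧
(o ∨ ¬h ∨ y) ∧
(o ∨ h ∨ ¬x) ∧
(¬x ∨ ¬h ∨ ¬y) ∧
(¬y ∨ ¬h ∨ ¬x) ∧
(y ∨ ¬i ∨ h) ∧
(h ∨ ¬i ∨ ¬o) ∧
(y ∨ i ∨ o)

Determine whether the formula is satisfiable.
No

No, the formula is not satisfiable.

No assignment of truth values to the variables can make all 26 clauses true simultaneously.

The formula is UNSAT (unsatisfiable).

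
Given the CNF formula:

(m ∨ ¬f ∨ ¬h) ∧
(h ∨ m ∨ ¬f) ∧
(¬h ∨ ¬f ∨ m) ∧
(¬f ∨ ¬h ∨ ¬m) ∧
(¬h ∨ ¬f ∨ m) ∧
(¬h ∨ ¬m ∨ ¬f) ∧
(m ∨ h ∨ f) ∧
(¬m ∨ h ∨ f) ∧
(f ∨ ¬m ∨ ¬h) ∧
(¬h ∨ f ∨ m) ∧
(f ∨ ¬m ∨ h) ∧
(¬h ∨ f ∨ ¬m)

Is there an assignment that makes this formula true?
Yes

Yes, the formula is satisfiable.

One satisfying assignment is: m=True, f=True, h=False

Verification: With this assignment, all 12 clauses evaluate to true.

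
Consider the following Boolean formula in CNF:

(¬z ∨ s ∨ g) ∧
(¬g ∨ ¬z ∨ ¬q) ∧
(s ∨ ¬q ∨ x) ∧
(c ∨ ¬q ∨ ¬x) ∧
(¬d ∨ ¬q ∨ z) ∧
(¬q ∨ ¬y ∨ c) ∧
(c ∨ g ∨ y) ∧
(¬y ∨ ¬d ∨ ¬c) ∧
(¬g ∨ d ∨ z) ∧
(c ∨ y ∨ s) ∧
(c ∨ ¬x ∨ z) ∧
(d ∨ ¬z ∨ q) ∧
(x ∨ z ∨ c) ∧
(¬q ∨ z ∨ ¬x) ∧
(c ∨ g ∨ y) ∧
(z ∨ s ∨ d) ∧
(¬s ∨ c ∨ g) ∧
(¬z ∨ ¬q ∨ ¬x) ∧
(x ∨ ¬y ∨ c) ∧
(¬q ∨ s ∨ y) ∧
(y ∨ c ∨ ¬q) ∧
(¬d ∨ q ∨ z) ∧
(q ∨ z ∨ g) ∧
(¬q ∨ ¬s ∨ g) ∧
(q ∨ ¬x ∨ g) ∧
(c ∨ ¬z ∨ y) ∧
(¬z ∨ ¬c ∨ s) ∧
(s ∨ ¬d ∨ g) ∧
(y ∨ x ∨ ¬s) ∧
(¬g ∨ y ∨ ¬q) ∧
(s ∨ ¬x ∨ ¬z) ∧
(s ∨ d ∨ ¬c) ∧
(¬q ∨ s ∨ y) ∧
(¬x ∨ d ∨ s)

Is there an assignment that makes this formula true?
Yes

Yes, the formula is satisfiable.

One satisfying assignment is: c=False, s=True, y=True, z=True, q=False, g=True, d=True, x=True

Verification: With this assignment, all 34 clauses evaluate to true.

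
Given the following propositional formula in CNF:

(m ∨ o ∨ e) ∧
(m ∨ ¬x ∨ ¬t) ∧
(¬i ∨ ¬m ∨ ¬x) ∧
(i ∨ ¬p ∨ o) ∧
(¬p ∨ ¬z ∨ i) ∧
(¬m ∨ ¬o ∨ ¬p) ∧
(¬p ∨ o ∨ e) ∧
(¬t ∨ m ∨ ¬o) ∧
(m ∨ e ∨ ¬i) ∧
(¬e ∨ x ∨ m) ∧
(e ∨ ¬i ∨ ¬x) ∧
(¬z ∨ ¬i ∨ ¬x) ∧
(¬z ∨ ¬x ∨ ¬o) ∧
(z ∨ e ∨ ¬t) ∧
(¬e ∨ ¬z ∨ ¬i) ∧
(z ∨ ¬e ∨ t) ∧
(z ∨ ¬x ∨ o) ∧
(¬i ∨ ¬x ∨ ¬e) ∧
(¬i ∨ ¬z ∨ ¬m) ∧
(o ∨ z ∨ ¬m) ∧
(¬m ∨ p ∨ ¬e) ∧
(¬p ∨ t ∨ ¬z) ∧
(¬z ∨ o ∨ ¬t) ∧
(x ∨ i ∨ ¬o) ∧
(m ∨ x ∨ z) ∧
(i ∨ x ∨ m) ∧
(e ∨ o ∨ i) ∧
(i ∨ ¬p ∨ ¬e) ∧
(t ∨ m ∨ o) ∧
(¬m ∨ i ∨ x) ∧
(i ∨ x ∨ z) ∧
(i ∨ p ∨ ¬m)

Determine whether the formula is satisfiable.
Yes

Yes, the formula is satisfiable.

One satisfying assignment is: p=False, m=False, i=False, t=False, o=True, z=False, e=False, x=True

Verification: With this assignment, all 32 clauses evaluate to true.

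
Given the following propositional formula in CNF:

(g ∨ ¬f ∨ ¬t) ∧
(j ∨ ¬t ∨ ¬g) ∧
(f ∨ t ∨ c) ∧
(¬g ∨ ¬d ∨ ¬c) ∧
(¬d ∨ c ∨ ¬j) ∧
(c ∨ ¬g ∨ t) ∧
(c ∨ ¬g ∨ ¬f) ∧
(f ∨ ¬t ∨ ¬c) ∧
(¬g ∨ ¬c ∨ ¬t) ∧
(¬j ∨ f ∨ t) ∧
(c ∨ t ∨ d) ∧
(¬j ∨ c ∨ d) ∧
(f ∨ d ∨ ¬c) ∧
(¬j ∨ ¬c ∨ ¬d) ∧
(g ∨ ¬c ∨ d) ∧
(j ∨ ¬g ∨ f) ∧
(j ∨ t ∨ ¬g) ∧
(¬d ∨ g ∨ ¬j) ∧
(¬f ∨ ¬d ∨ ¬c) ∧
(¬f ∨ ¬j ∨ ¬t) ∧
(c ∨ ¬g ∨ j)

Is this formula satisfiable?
Yes

Yes, the formula is satisfiable.

One satisfying assignment is: f=False, c=False, g=False, d=False, t=True, j=False

Verification: With this assignment, all 21 clauses evaluate to true.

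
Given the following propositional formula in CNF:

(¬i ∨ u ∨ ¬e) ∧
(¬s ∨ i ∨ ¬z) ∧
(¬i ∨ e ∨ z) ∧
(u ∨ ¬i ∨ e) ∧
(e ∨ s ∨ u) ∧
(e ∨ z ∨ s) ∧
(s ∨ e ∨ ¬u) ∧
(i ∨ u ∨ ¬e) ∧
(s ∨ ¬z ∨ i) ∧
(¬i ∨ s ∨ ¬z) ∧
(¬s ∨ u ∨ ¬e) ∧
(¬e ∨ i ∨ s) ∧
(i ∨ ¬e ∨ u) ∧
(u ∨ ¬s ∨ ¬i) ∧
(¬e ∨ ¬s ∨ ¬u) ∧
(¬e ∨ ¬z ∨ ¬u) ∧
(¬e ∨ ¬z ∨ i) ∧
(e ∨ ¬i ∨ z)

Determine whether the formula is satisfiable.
Yes

Yes, the formula is satisfiable.

One satisfying assignment is: e=False, s=True, z=False, u=False, i=False

Verification: With this assignment, all 18 clauses evaluate to true.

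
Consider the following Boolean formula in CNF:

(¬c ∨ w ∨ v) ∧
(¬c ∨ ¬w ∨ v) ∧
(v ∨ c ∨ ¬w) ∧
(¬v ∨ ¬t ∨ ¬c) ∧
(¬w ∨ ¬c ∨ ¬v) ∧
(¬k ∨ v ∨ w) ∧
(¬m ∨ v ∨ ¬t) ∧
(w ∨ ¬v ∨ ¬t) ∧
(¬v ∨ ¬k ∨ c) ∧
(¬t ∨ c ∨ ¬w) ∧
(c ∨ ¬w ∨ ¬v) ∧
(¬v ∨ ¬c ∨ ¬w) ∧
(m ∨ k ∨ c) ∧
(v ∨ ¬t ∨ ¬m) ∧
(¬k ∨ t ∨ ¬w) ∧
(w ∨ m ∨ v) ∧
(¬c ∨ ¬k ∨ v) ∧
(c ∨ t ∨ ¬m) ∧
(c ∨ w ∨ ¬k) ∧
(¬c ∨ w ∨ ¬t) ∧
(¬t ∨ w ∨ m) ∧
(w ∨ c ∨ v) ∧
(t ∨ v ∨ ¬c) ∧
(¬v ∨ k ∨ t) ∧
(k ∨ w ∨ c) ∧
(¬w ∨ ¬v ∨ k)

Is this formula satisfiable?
Yes

Yes, the formula is satisfiable.

One satisfying assignment is: w=False, m=True, c=True, t=False, k=True, v=True

Verification: With this assignment, all 26 clauses evaluate to true.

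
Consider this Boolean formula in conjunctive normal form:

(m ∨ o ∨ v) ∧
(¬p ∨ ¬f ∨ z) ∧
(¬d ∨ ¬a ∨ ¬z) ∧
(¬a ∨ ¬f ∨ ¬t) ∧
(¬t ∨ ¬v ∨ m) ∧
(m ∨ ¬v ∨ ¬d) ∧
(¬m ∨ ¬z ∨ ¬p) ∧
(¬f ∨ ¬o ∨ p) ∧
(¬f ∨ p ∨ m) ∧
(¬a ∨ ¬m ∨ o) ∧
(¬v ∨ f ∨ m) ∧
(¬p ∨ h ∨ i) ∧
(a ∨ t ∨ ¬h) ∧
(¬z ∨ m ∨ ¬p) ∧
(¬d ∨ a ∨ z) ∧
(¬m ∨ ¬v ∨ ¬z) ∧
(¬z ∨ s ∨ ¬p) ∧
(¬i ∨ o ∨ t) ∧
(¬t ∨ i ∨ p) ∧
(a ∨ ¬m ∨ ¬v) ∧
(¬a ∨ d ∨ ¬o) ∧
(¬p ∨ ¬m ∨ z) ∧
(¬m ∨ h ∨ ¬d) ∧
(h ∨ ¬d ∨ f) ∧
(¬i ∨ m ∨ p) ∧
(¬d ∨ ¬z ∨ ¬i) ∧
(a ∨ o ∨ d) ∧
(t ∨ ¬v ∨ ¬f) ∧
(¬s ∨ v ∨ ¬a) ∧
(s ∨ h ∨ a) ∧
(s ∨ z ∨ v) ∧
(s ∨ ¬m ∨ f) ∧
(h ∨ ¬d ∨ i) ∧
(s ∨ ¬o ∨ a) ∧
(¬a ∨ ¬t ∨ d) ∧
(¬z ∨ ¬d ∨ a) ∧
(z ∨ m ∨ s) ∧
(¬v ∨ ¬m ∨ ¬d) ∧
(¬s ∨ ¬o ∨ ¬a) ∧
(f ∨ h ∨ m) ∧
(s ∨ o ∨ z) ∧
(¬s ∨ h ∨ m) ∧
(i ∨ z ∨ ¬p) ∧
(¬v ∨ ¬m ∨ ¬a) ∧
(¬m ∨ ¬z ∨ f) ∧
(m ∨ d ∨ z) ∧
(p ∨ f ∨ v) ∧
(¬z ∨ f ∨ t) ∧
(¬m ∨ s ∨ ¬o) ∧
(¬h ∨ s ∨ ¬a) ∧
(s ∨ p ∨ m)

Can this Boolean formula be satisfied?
No

No, the formula is not satisfiable.

No assignment of truth values to the variables can make all 51 clauses true simultaneously.

The formula is UNSAT (unsatisfiable).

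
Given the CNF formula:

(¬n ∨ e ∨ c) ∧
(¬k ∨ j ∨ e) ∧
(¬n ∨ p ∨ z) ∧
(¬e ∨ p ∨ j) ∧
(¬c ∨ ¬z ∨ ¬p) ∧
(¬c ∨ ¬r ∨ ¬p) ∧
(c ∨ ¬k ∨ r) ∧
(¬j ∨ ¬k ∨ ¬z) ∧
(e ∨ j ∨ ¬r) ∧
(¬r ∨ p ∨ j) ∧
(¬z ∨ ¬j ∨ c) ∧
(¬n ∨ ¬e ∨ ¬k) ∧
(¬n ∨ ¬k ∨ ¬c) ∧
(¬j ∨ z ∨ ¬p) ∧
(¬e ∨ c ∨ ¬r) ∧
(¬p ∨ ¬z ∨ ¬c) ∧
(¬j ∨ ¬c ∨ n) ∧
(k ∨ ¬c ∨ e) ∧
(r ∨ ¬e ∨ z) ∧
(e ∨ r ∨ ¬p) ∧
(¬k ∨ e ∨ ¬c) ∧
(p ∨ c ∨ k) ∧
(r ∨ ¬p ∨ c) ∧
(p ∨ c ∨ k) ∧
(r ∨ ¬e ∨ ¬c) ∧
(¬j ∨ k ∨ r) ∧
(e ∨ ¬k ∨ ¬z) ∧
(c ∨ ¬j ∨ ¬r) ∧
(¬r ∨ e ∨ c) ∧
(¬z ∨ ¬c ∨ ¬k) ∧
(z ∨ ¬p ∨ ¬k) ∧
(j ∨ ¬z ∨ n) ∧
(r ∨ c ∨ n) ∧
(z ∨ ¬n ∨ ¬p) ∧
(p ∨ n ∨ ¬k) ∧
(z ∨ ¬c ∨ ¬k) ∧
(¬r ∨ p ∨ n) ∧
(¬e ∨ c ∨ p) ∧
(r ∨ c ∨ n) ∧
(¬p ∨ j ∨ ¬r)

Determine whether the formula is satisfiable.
Yes

Yes, the formula is satisfiable.

One satisfying assignment is: k=False, n=True, e=True, c=True, p=False, r=True, z=True, j=True

Verification: With this assignment, all 40 clauses evaluate to true.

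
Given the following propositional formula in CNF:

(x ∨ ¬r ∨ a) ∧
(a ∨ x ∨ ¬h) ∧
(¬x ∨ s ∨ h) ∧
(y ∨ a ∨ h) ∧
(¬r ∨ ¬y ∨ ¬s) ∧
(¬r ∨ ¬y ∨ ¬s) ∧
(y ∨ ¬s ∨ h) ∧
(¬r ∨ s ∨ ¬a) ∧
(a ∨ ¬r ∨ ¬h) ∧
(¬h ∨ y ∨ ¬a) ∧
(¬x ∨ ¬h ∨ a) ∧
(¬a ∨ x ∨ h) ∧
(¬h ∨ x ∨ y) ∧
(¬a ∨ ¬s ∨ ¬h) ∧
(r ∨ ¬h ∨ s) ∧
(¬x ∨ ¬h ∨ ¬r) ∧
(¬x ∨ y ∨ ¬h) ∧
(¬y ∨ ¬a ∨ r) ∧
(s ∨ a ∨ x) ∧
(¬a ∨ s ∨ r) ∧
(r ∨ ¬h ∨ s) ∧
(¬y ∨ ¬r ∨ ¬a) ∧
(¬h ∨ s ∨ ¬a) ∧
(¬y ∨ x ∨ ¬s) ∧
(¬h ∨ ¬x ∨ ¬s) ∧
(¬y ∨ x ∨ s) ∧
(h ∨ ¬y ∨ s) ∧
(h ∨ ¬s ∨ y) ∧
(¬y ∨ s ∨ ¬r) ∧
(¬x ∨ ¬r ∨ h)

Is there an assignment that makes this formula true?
Yes

Yes, the formula is satisfiable.

One satisfying assignment is: r=False, x=True, s=True, y=True, h=False, a=False

Verification: With this assignment, all 30 clauses evaluate to true.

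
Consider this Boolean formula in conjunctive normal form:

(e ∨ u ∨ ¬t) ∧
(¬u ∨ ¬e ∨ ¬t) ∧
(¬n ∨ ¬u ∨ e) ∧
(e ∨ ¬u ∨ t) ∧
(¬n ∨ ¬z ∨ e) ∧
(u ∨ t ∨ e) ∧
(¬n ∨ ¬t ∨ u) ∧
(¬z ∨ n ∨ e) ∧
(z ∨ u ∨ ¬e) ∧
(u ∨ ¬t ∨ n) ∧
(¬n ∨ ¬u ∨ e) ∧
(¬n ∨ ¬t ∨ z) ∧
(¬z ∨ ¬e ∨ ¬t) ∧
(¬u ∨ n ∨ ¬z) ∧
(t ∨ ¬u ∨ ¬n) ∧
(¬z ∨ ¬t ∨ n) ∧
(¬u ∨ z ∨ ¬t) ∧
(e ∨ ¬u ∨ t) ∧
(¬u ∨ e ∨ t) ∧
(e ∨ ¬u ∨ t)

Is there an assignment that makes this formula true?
Yes

Yes, the formula is satisfiable.

One satisfying assignment is: z=False, n=False, e=True, t=False, u=True

Verification: With this assignment, all 20 clauses evaluate to true.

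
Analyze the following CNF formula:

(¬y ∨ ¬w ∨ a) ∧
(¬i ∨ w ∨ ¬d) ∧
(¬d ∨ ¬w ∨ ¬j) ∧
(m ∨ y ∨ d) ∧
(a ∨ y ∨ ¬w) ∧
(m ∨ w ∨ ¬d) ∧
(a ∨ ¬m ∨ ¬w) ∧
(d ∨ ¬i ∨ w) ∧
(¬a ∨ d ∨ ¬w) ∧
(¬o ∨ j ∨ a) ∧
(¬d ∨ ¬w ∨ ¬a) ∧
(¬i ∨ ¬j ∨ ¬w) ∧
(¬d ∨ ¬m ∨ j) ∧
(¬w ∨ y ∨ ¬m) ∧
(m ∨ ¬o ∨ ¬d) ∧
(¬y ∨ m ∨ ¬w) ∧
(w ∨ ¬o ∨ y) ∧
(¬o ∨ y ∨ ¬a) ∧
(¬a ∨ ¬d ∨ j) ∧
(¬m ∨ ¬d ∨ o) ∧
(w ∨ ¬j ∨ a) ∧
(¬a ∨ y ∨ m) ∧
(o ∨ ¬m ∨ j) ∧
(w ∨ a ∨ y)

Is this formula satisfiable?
Yes

Yes, the formula is satisfiable.

One satisfying assignment is: w=False, i=False, m=False, y=True, o=False, a=False, d=False, j=False

Verification: With this assignment, all 24 clauses evaluate to true.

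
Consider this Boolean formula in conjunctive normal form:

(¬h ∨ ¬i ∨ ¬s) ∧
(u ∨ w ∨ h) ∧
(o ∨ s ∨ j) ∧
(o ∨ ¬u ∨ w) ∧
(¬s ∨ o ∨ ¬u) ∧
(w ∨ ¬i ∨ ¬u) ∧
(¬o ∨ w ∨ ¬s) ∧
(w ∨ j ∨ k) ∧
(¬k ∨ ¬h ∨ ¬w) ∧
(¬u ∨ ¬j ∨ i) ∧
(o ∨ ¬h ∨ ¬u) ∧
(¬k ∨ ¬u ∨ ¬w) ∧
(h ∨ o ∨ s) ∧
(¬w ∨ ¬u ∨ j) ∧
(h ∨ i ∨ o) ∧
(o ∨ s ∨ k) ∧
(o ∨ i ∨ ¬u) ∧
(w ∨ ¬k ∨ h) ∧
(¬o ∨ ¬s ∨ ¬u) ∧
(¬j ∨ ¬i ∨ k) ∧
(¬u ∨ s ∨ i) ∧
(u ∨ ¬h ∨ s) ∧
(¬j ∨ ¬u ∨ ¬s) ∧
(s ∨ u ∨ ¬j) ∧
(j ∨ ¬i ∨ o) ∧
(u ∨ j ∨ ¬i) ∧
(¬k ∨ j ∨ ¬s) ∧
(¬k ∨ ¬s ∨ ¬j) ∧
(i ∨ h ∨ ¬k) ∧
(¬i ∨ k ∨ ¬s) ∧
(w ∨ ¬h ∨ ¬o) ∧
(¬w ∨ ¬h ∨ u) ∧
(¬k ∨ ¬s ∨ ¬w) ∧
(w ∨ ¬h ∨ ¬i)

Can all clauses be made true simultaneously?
Yes

Yes, the formula is satisfiable.

One satisfying assignment is: i=False, j=False, w=True, o=True, u=False, h=False, s=False, k=False

Verification: With this assignment, all 34 clauses evaluate to true.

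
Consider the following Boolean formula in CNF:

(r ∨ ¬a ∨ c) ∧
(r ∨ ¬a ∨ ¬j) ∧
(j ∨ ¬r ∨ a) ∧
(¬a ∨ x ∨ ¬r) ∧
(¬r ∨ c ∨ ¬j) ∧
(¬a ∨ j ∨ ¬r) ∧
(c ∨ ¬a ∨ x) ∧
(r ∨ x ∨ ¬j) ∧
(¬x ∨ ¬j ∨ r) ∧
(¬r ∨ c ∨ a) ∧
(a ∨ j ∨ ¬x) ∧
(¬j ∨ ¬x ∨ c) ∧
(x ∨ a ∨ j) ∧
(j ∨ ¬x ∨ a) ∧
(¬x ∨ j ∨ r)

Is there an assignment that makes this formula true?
Yes

Yes, the formula is satisfiable.

One satisfying assignment is: j=True, x=True, c=True, a=True, r=True

Verification: With this assignment, all 15 clauses evaluate to true.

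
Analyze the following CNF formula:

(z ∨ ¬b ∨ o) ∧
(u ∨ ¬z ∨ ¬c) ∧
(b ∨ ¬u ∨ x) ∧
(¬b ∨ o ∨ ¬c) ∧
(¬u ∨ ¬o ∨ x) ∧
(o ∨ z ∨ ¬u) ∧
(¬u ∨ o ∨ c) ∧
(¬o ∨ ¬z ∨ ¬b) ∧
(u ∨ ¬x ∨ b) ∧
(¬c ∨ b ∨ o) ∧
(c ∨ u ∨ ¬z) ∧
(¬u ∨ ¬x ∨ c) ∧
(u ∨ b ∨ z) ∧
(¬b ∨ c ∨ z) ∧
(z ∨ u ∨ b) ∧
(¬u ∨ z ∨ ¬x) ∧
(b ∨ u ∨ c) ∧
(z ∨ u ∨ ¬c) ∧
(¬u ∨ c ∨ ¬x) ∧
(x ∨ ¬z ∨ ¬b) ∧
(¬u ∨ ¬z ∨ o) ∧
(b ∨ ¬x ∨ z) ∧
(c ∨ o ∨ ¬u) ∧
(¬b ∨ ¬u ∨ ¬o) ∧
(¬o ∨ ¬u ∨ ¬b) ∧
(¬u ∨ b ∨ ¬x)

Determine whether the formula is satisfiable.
No

No, the formula is not satisfiable.

No assignment of truth values to the variables can make all 26 clauses true simultaneously.

The formula is UNSAT (unsatisfiable).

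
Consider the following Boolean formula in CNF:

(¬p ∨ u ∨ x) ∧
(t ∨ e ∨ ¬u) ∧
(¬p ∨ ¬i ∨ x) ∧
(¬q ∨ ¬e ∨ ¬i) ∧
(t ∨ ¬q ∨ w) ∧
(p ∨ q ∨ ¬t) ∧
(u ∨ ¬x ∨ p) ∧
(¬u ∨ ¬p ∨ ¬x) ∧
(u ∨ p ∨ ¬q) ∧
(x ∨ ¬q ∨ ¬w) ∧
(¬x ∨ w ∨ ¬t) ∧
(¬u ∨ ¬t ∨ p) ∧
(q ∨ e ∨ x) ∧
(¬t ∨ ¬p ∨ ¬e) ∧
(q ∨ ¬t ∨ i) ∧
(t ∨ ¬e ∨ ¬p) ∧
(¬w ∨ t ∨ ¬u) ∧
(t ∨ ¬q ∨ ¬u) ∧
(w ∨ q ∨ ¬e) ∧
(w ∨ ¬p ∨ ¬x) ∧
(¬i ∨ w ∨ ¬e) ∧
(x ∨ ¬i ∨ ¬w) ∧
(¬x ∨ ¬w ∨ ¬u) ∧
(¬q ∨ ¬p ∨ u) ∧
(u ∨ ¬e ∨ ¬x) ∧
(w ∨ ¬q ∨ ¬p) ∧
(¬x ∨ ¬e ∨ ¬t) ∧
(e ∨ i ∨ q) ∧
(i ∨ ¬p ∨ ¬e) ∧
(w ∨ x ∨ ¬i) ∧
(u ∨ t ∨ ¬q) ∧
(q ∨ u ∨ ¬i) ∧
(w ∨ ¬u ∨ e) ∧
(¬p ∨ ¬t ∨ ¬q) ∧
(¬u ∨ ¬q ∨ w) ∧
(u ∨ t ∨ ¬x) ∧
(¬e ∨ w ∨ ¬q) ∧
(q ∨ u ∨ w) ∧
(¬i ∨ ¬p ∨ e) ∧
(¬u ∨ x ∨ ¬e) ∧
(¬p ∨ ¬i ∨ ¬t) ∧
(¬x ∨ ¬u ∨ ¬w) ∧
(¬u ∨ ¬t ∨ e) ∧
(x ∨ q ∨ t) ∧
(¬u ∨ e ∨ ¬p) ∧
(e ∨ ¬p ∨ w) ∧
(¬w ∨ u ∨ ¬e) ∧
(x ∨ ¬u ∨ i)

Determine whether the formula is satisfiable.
No

No, the formula is not satisfiable.

No assignment of truth values to the variables can make all 48 clauses true simultaneously.

The formula is UNSAT (unsatisfiable).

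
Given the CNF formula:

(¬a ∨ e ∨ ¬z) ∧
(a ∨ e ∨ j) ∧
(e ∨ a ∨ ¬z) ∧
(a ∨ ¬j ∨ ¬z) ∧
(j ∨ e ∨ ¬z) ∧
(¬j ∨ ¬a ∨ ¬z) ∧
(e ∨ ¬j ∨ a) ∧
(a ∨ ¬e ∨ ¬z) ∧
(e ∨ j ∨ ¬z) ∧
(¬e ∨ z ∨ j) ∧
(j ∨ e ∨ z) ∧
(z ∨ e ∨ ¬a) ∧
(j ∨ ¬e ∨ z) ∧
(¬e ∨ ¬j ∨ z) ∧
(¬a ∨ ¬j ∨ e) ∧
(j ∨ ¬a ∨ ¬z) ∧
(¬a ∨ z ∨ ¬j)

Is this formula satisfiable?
No

No, the formula is not satisfiable.

No assignment of truth values to the variables can make all 17 clauses true simultaneously.

The formula is UNSAT (unsatisfiable).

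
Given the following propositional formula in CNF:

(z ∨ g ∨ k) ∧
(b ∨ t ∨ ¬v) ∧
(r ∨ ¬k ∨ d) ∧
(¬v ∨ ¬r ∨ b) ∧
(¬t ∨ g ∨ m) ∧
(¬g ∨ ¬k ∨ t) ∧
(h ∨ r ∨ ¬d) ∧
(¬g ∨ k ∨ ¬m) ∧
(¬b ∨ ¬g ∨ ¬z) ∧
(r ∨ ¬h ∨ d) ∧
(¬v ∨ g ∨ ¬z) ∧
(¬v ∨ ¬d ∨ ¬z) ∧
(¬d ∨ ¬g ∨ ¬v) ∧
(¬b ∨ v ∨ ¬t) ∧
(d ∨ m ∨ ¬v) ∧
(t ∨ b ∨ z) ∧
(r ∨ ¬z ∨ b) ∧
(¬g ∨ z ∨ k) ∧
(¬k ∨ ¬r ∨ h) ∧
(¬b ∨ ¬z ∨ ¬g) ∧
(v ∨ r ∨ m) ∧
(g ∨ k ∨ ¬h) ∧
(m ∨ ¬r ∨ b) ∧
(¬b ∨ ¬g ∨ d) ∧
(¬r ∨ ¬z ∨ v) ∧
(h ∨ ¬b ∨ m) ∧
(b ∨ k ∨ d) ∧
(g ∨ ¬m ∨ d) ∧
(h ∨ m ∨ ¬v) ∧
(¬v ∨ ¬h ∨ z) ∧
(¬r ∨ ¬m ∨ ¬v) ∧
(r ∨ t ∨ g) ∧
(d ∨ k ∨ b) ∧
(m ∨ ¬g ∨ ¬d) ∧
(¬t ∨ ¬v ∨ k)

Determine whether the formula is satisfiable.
Yes

Yes, the formula is satisfiable.

One satisfying assignment is: v=False, g=True, b=False, h=True, k=True, d=True, z=False, m=True, t=True, r=False

Verification: With this assignment, all 35 clauses evaluate to true.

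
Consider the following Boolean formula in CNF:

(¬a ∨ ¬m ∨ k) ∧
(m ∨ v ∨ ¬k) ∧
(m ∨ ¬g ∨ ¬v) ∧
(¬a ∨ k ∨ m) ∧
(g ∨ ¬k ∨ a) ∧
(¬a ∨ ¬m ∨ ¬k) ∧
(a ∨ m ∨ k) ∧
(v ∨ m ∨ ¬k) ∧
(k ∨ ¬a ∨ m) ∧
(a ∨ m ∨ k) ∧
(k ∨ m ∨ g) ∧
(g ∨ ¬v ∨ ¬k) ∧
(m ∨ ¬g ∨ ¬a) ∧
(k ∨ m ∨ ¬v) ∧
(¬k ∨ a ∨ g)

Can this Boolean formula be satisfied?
Yes

Yes, the formula is satisfiable.

One satisfying assignment is: a=False, v=False, g=False, k=False, m=True

Verification: With this assignment, all 15 clauses evaluate to true.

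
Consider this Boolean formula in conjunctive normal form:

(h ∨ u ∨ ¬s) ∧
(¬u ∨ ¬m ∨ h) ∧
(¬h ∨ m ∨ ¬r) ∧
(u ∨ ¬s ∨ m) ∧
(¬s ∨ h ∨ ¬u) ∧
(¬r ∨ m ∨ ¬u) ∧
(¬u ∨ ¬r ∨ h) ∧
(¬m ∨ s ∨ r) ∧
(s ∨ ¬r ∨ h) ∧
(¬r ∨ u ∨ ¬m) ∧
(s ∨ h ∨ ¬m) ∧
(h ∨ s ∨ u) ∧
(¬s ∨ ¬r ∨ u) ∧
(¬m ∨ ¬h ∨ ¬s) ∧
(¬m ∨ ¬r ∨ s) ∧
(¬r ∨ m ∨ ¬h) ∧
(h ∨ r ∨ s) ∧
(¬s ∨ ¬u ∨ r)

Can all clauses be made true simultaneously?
Yes

Yes, the formula is satisfiable.

One satisfying assignment is: s=False, h=True, r=False, m=False, u=False

Verification: With this assignment, all 18 clauses evaluate to true.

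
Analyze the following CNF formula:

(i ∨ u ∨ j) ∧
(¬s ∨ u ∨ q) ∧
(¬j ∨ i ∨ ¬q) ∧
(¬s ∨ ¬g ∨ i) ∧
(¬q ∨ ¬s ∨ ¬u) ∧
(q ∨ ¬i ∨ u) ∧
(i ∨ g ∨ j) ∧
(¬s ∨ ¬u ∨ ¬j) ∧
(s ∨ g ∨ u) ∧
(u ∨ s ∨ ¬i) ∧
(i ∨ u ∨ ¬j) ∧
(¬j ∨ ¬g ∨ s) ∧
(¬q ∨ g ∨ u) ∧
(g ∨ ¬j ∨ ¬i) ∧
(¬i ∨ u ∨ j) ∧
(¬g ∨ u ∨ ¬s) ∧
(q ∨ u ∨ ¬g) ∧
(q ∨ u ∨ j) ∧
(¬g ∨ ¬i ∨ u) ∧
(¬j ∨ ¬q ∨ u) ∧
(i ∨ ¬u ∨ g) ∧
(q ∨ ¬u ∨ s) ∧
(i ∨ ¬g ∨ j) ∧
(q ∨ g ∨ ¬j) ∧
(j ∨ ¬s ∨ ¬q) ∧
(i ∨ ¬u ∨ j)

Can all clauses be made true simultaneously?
Yes

Yes, the formula is satisfiable.

One satisfying assignment is: u=True, s=True, q=False, g=False, j=False, i=True

Verification: With this assignment, all 26 clauses evaluate to true.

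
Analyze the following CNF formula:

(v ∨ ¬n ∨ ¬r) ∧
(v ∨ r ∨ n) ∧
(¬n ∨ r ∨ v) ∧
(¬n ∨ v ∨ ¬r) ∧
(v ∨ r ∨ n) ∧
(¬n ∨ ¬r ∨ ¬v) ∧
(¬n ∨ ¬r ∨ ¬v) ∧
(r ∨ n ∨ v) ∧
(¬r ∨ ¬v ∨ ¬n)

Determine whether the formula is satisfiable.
Yes

Yes, the formula is satisfiable.

One satisfying assignment is: r=False, n=False, v=True

Verification: With this assignment, all 9 clauses evaluate to true.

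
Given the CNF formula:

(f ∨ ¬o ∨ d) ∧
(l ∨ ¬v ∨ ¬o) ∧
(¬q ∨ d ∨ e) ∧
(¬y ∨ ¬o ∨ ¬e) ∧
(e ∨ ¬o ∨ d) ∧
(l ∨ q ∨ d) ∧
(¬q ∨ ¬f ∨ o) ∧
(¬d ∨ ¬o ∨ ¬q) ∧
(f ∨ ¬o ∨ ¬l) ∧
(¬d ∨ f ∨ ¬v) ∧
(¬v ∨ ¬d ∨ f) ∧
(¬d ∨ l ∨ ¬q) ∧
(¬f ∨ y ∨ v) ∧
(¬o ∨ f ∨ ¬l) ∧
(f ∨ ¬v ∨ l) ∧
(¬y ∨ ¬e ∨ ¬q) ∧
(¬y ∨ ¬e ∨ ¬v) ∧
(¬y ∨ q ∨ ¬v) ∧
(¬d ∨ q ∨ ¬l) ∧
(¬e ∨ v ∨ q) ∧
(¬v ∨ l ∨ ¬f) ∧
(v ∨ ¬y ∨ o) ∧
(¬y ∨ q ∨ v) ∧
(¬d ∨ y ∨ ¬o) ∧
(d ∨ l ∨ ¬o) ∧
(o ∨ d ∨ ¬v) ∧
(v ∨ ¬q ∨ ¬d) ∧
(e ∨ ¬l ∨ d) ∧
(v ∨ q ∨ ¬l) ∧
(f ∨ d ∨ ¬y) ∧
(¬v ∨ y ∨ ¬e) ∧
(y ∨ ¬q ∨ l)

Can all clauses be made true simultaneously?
Yes

Yes, the formula is satisfiable.

One satisfying assignment is: d=True, y=False, q=False, v=False, f=False, o=False, e=False, l=False

Verification: With this assignment, all 32 clauses evaluate to true.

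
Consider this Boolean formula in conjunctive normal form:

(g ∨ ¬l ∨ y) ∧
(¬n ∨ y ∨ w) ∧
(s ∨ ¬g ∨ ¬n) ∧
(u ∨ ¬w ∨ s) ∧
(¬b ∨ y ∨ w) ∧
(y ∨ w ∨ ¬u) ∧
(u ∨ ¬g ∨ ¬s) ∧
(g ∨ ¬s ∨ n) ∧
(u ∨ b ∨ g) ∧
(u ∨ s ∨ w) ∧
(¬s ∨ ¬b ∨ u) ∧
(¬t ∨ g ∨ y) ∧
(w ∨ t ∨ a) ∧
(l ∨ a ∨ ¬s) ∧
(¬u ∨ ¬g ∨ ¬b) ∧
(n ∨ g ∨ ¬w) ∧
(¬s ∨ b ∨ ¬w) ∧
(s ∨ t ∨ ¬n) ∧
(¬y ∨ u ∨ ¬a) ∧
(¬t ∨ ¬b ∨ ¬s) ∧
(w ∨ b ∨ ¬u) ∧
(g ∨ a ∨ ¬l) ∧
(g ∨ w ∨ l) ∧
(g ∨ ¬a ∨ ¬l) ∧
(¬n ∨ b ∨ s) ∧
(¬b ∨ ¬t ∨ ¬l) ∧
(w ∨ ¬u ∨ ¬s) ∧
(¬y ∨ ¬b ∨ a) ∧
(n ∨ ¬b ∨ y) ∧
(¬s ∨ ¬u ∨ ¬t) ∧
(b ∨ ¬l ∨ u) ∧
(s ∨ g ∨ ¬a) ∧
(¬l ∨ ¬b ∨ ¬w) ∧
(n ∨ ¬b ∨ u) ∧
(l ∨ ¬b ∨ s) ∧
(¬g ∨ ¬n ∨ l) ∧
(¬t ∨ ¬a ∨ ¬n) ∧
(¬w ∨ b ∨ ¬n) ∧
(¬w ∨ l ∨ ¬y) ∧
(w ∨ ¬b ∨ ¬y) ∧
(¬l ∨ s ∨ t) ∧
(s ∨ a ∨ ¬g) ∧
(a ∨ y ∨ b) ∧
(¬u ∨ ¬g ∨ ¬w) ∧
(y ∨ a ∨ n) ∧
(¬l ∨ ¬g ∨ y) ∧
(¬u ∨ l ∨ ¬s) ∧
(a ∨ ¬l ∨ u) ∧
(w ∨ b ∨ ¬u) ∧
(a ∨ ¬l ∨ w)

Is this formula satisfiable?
No

No, the formula is not satisfiable.

No assignment of truth values to the variables can make all 50 clauses true simultaneously.

The formula is UNSAT (unsatisfiable).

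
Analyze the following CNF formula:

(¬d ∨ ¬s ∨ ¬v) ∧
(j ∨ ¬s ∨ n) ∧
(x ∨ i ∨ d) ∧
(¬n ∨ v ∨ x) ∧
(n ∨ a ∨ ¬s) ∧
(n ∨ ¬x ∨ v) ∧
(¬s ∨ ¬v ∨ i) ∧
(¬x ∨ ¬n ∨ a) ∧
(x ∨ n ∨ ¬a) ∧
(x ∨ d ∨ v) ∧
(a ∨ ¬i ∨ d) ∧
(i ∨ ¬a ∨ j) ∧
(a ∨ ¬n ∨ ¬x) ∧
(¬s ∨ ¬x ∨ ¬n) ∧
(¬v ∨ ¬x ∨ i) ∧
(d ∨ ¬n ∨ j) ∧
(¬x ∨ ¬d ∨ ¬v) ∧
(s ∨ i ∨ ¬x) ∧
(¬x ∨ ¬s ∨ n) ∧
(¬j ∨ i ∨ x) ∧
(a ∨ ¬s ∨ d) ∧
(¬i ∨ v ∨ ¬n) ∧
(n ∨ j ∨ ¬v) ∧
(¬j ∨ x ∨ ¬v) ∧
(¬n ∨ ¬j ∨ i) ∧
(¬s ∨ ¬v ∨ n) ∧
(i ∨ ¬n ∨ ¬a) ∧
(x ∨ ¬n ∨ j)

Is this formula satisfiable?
Yes

Yes, the formula is satisfiable.

One satisfying assignment is: i=False, a=False, x=False, d=True, j=False, n=False, s=False, v=False

Verification: With this assignment, all 28 clauses evaluate to true.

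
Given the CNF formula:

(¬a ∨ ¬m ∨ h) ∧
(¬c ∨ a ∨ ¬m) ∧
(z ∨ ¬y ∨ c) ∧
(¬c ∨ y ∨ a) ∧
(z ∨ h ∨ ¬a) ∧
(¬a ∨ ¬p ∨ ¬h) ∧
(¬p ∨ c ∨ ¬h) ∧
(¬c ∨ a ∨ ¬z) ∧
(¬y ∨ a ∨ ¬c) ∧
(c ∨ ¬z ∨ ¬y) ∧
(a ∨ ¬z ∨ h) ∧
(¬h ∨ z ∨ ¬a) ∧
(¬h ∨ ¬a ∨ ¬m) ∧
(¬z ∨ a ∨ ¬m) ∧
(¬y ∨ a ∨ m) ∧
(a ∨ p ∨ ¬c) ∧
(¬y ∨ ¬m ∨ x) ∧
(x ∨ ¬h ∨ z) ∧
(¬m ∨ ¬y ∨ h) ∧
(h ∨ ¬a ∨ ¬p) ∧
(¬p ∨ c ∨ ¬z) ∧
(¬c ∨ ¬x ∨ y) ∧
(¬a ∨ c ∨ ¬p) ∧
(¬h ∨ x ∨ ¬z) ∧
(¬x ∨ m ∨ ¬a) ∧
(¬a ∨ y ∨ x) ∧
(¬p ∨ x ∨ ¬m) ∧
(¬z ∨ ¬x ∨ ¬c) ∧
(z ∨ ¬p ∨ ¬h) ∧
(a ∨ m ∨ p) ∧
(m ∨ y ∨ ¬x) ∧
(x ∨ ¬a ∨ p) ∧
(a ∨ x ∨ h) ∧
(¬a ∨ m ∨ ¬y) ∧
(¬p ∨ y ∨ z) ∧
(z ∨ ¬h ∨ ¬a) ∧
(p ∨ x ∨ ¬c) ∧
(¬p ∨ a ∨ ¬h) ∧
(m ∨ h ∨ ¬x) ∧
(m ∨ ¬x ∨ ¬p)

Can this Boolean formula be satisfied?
Yes

Yes, the formula is satisfiable.

One satisfying assignment is: a=False, y=False, x=True, c=False, p=False, h=False, m=True, z=False

Verification: With this assignment, all 40 clauses evaluate to true.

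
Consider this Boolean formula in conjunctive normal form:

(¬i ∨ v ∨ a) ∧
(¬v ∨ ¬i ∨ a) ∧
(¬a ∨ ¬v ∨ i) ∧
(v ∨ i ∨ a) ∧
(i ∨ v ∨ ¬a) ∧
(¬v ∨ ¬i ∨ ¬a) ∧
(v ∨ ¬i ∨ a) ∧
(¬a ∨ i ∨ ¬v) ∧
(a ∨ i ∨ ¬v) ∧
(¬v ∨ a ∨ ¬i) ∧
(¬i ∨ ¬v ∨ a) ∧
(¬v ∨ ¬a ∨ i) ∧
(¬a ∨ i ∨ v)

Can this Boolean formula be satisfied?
Yes

Yes, the formula is satisfiable.

One satisfying assignment is: i=True, a=True, v=False

Verification: With this assignment, all 13 clauses evaluate to true.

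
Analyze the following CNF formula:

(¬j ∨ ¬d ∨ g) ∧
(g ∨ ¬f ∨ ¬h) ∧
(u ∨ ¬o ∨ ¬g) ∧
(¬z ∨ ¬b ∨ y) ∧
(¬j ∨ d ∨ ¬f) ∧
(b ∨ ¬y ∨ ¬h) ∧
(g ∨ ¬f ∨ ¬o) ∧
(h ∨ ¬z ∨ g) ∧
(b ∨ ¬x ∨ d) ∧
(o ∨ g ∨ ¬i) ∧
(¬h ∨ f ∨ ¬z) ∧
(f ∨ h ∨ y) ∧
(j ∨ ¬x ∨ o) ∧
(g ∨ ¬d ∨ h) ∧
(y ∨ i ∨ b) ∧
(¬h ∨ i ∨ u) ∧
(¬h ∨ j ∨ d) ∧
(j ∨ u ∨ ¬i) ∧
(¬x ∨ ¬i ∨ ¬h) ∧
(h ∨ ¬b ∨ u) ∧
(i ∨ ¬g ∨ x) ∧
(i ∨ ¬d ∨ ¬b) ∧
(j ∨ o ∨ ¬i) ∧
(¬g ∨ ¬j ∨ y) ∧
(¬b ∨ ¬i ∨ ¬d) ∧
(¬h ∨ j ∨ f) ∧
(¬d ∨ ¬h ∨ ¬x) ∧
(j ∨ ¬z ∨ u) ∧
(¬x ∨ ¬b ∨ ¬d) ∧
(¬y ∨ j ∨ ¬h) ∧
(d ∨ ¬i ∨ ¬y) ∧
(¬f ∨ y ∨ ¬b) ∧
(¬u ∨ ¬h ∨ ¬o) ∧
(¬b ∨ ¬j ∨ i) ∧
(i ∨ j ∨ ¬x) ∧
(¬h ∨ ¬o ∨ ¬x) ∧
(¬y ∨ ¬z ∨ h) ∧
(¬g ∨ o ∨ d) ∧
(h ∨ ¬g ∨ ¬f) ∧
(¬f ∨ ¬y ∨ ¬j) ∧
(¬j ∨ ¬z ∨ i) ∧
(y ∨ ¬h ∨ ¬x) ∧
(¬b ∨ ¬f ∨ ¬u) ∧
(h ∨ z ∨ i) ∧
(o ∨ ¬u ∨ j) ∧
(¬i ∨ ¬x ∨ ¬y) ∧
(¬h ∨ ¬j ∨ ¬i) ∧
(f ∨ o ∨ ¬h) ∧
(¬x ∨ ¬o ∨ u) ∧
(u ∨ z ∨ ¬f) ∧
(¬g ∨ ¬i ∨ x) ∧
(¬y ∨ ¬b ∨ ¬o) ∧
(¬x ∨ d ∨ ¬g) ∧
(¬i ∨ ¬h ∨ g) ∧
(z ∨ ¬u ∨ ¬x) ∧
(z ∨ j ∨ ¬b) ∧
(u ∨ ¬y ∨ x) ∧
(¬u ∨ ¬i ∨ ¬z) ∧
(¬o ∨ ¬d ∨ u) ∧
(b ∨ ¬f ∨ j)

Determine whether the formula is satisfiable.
No

No, the formula is not satisfiable.

No assignment of truth values to the variables can make all 60 clauses true simultaneously.

The formula is UNSAT (unsatisfiable).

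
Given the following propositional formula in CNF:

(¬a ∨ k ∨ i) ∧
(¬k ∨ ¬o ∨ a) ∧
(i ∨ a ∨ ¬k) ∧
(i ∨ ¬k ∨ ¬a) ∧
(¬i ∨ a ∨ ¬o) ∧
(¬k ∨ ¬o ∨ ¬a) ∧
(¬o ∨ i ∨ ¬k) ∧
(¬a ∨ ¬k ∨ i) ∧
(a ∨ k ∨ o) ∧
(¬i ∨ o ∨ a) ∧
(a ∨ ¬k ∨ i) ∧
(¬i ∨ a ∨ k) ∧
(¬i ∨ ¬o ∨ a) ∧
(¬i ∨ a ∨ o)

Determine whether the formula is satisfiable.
Yes

Yes, the formula is satisfiable.

One satisfying assignment is: k=False, i=True, o=False, a=True

Verification: With this assignment, all 14 clauses evaluate to true.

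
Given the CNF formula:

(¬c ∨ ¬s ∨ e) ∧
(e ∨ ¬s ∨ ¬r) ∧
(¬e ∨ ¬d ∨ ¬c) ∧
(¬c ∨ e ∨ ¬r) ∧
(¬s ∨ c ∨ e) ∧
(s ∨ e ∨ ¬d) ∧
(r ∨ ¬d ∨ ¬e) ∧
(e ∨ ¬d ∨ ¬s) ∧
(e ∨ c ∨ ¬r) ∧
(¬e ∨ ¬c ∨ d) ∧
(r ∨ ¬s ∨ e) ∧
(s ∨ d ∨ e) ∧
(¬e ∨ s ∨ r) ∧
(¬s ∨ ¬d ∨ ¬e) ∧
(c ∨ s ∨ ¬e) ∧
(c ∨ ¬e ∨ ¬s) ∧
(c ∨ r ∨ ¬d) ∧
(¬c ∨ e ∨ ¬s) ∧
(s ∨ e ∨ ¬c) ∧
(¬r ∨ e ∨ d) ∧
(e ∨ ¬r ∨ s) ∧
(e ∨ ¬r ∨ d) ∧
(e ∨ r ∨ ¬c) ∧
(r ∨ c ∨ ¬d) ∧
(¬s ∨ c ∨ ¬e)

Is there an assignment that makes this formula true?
No

No, the formula is not satisfiable.

No assignment of truth values to the variables can make all 25 clauses true simultaneously.

The formula is UNSAT (unsatisfiable).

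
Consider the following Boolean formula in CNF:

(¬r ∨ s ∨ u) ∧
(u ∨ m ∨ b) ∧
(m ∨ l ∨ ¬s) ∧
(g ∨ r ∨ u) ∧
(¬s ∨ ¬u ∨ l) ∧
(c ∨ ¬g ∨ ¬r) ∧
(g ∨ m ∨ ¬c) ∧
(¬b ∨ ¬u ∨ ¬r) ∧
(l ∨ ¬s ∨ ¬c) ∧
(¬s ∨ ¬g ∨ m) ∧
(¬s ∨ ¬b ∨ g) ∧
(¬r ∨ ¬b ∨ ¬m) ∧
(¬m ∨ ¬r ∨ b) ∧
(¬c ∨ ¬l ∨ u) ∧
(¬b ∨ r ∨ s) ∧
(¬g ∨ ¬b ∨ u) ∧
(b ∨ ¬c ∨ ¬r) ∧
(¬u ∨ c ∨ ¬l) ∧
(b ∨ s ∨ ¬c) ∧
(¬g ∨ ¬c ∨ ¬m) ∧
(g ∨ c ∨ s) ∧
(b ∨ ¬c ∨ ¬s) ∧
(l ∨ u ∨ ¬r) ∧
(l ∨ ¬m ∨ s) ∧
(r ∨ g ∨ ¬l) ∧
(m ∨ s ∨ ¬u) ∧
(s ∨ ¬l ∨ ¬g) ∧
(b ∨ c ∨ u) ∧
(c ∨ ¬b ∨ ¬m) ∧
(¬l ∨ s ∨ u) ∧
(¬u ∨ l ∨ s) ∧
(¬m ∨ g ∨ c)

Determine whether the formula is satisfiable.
No

No, the formula is not satisfiable.

No assignment of truth values to the variables can make all 32 clauses true simultaneously.

The formula is UNSAT (unsatisfiable).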